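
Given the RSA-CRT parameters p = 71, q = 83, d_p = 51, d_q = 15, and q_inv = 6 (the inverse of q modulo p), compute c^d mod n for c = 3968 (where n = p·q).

3878

m₁ = c^(d_p) mod p: c ≡ 63 (mod 71), and 63^51 mod 71 = 44.
m₂ = c^(d_q) mod q: c ≡ 67 (mod 83), and 67^15 mod 83 = 60.
h = q_inv·(m₁ − m₂) mod p = 6·(44 − 60) mod 71 = 46.
m = m₂ + h·q = 60 + 46·83 = 3878.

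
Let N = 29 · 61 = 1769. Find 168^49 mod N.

Mod 29: 168 ≡ 23; by Fermat, exponent reduces to 49 mod 28 = 21; 23^21 ≡ 1 (mod 29).
Mod 61: 168 ≡ 46; 46^49 ≡ 5 (mod 61).
Combine by CRT: x ≡ 1 (mod 29), x ≡ 5 (mod 61) ⇒ x ≡ 1103 (mod 1769).

1103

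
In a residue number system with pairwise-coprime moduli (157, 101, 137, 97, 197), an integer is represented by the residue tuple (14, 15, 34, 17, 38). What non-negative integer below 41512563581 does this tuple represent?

From x ≡ 14 (mod 157) write x = 14 + 157t. Substituting into x ≡ 15 (mod 101) gives 157t ≡ 1 (mod 101), and since 56⁻¹ ≡ 92 (mod 101), t ≡ 92. Hence x ≡ 14 + 157·92 = 14458 (mod 15857).
From x ≡ 14458 (mod 15857) write x = 14458 + 15857t. Substituting into x ≡ 34 (mod 137) gives 15857t ≡ 98 (mod 137), and since 102⁻¹ ≡ 90 (mod 137), t ≡ 52. Hence x ≡ 14458 + 15857·52 = 839022 (mod 2172409).
From x ≡ 839022 (mod 2172409) write x = 839022 + 2172409t. Substituting into x ≡ 17 (mod 97) gives 2172409t ≡ 45 (mod 97), and since 94⁻¹ ≡ 32 (mod 97), t ≡ 82. Hence x ≡ 839022 + 2172409·82 = 178976560 (mod 210723673).
From x ≡ 178976560 (mod 210723673) write x = 178976560 + 210723673t. Substituting into x ≡ 38 (mod 197) gives 210723673t ≡ 145 (mod 197), and since 62⁻¹ ≡ 143 (mod 197), t ≡ 50. Hence x ≡ 178976560 + 210723673·50 = 10715160210 (mod 41512563581).

10715160210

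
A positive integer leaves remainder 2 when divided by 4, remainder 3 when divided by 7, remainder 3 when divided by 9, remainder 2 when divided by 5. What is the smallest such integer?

From x ≡ 2 (mod 4) write x = 2 + 4t. Substituting into x ≡ 3 (mod 7) gives 4t ≡ 1 (mod 7), and since 4⁻¹ ≡ 2 (mod 7), t ≡ 2. Hence x ≡ 2 + 4·2 = 10 (mod 28).
From x ≡ 10 (mod 28) write x = 10 + 28t. Substituting into x ≡ 3 (mod 9) gives 28t ≡ 2 (mod 9), and since 1⁻¹ ≡ 1 (mod 9), t ≡ 2. Hence x ≡ 10 + 28·2 = 66 (mod 252).
From x ≡ 66 (mod 252) write x = 66 + 252t. Substituting into x ≡ 2 (mod 5) gives 252t ≡ 1 (mod 5), and since 2⁻¹ ≡ 3 (mod 5), t ≡ 3. Hence x ≡ 66 + 252·3 = 822 (mod 1260).

822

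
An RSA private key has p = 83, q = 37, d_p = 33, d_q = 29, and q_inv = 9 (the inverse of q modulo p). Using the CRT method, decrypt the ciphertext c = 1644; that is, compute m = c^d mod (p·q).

m₁ = c^(d_p) mod p: c ≡ 67 (mod 83), and 67^33 mod 83 = 14.
m₂ = c^(d_q) mod q: c ≡ 16 (mod 37), and 16^29 mod 37 = 34.
h = q_inv·(m₁ − m₂) mod p = 9·(14 − 34) mod 83 = 69.
m = m₂ + h·q = 34 + 69·37 = 2587.

2587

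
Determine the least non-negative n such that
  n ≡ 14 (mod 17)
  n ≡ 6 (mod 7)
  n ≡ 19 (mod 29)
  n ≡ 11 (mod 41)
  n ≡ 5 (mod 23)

From n ≡ 14 (mod 17) write n = 14 + 17t. Substituting into n ≡ 6 (mod 7) gives 17t ≡ 6 (mod 7), and since 3⁻¹ ≡ 5 (mod 7), t ≡ 2. Hence n ≡ 14 + 17·2 = 48 (mod 119).
From n ≡ 48 (mod 119) write n = 48 + 119t. Substituting into n ≡ 19 (mod 29) gives 119t ≡ 0 (mod 29), and since 3⁻¹ ≡ 10 (mod 29), t ≡ 0. Hence n ≡ 48 + 119·0 = 48 (mod 3451).
From n ≡ 48 (mod 3451) write n = 48 + 3451t. Substituting into n ≡ 11 (mod 41) gives 3451t ≡ 4 (mod 41), and since 7⁻¹ ≡ 6 (mod 41), t ≡ 24. Hence n ≡ 48 + 3451·24 = 82872 (mod 141491).
From n ≡ 82872 (mod 141491) write n = 82872 + 141491t. Substituting into n ≡ 5 (mod 23) gives 141491t ≡ 2 (mod 23), and since 18⁻¹ ≡ 9 (mod 23), t ≡ 18. Hence n ≡ 82872 + 141491·18 = 2629710 (mod 3254293).

2629710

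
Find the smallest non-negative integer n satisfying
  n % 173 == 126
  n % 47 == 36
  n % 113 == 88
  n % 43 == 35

From n ≡ 126 (mod 173) write n = 126 + 173t. Substituting into n ≡ 36 (mod 47) gives 173t ≡ 4 (mod 47), and since 32⁻¹ ≡ 25 (mod 47), t ≡ 6. Hence n ≡ 126 + 173·6 = 1164 (mod 8131).
From n ≡ 1164 (mod 8131) write n = 1164 + 8131t. Substituting into n ≡ 88 (mod 113) gives 8131t ≡ 54 (mod 113), and since 108⁻¹ ≡ 45 (mod 113), t ≡ 57. Hence n ≡ 1164 + 8131·57 = 464631 (mod 918803).
From n ≡ 464631 (mod 918803) write n = 464631 + 918803t. Substituting into n ≡ 35 (mod 43) gives 918803t ≡ 19 (mod 43), and since 22⁻¹ ≡ 2 (mod 43), t ≡ 38. Hence n ≡ 464631 + 918803·38 = 35379145 (mod 39508529).

35379145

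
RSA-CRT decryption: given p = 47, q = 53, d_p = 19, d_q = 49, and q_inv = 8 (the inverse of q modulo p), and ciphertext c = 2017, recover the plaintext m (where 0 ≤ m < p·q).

320

m₁ = c^(d_p) mod p: c ≡ 43 (mod 47), and 43^19 mod 47 = 38.
m₂ = c^(d_q) mod q: c ≡ 3 (mod 53), and 3^49 mod 53 = 2.
h = q_inv·(m₁ − m₂) mod p = 8·(38 − 2) mod 47 = 6.
m = m₂ + h·q = 2 + 6·53 = 320.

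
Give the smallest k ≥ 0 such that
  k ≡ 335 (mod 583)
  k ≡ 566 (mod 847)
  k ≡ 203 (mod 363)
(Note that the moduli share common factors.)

gcd(583, 847) = 11 and 11 | (566 − 335), so the pair is consistent; merging gives k ≡ 16659 (mod 44891), where 44891 = lcm(583, 847).
gcd(44891, 363) = 121 and 121 | (203 − 16659), so the pair is consistent; merging gives k ≡ 61550 (mod 134673), where 134673 = lcm(44891, 363).
The solution is unique modulo lcm(583, 847, 363) = 134673.

61550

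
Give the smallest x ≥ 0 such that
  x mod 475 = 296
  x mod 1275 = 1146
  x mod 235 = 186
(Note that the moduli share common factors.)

gcd(475, 1275) = 25 and 25 | (1146 − 296), so the pair is consistent; merging gives x ≡ 16446 (mod 24225), where 24225 = lcm(475, 1275).
gcd(24225, 235) = 5 and 5 | (186 − 16446), so the pair is consistent; merging gives x ≡ 815871 (mod 1138575), where 1138575 = lcm(24225, 235).
The solution is unique modulo lcm(475, 1275, 235) = 1138575.

815871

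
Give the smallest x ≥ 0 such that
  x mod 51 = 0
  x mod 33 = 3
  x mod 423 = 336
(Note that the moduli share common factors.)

35445

gcd(51, 33) = 3 and 3 | (3 − 0), so the pair is consistent; merging gives x ≡ 102 (mod 561), where 561 = lcm(51, 33).
gcd(561, 423) = 3 and 3 | (336 − 102), so the pair is consistent; merging gives x ≡ 35445 (mod 79101), where 79101 = lcm(561, 423).
The solution is unique modulo lcm(51, 33, 423) = 79101.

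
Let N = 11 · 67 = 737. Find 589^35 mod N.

340

Mod 11: 589 ≡ 6; by Fermat, exponent reduces to 35 mod 10 = 5; 6^5 ≡ 10 (mod 11).
Mod 67: 589 ≡ 53; 53^35 ≡ 5 (mod 67).
Combine by CRT: x ≡ 10 (mod 11), x ≡ 5 (mod 67) ⇒ x ≡ 340 (mod 737).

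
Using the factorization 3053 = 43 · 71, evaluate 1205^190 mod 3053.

Mod 43: 1205 ≡ 1; by Fermat, exponent reduces to 190 mod 42 = 22; 1^22 ≡ 1 (mod 43).
Mod 71: 1205 ≡ 69; by Fermat, exponent reduces to 190 mod 70 = 50; 69^50 ≡ 37 (mod 71).
Combine by CRT: x ≡ 1 (mod 43), x ≡ 37 (mod 71) ⇒ x ≡ 818 (mod 3053).

818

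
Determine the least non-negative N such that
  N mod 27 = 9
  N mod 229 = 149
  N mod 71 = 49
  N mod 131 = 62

38658555

From N ≡ 9 (mod 27) write N = 9 + 27t. Substituting into N ≡ 149 (mod 229) gives 27t ≡ 140 (mod 229), and since 27⁻¹ ≡ 17 (mod 229), t ≡ 90. Hence N ≡ 9 + 27·90 = 2439 (mod 6183).
From N ≡ 2439 (mod 6183) write N = 2439 + 6183t. Substituting into N ≡ 49 (mod 71) gives 6183t ≡ 24 (mod 71), and since 6⁻¹ ≡ 12 (mod 71), t ≡ 4. Hence N ≡ 2439 + 6183·4 = 27171 (mod 438993).
From N ≡ 27171 (mod 438993) write N = 27171 + 438993t. Substituting into N ≡ 62 (mod 131) gives 438993t ≡ 8 (mod 131), and since 12⁻¹ ≡ 11 (mod 131), t ≡ 88. Hence N ≡ 27171 + 438993·88 = 38658555 (mod 57508083).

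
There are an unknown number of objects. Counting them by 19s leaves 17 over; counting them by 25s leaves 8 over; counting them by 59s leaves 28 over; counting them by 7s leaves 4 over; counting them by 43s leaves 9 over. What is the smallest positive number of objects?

8003083

Combine the congruences pairwise.
From N ≡ 17 (mod 19) write N = 17 + 19t. Substituting into N ≡ 8 (mod 25) gives 19t ≡ 16 (mod 25), and since 19⁻¹ ≡ 4 (mod 25), t ≡ 14. Hence N ≡ 17 + 19·14 = 283 (mod 475).
From N ≡ 283 (mod 475) write N = 283 + 475t. Substituting into N ≡ 28 (mod 59) gives 475t ≡ 40 (mod 59), and since 3⁻¹ ≡ 20 (mod 59), t ≡ 33. Hence N ≡ 283 + 475·33 = 15958 (mod 28025).
From N ≡ 15958 (mod 28025) write N = 15958 + 28025t. Substituting into N ≡ 4 (mod 7) gives 28025t ≡ 6 (mod 7), and since 4⁻¹ ≡ 2 (mod 7), t ≡ 5. Hence N ≡ 15958 + 28025·5 = 156083 (mod 196175).
From N ≡ 156083 (mod 196175) write N = 156083 + 196175t. Substituting into N ≡ 9 (mod 43) gives 196175t ≡ 16 (mod 43), and since 9⁻¹ ≡ 24 (mod 43), t ≡ 40. Hence N ≡ 156083 + 196175·40 = 8003083 (mod 8435525).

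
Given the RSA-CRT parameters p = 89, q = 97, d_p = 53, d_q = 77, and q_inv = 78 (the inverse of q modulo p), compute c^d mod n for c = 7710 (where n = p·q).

8004

m₁ = c^(d_p) mod p: c ≡ 56 (mod 89), and 56^53 mod 89 = 83.
m₂ = c^(d_q) mod q: c ≡ 47 (mod 97), and 47^77 mod 97 = 50.
h = q_inv·(m₁ − m₂) mod p = 78·(83 − 50) mod 89 = 82.
m = m₂ + h·q = 50 + 82·97 = 8004.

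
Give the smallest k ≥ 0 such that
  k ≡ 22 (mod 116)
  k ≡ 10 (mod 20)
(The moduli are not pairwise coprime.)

370

gcd(116, 20) = 4 and 4 | (10 − 22), so the pair is consistent; merging gives k ≡ 370 (mod 580), where 580 = lcm(116, 20).
The solution is unique modulo lcm(116, 20) = 580.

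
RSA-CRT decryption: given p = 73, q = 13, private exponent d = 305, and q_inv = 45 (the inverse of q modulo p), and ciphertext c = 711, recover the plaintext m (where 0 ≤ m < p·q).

926

d_p = d mod (p−1) = 305 mod 72 = 17; d_q = d mod (q−1) = 5.
m₁ = c^(d_p) mod p: c ≡ 54 (mod 73), and 54^17 mod 73 = 50.
m₂ = c^(d_q) mod q: c ≡ 9 (mod 13), and 9^5 mod 13 = 3.
h = q_inv·(m₁ − m₂) mod p = 45·(50 − 3) mod 73 = 71.
m = m₂ + h·q = 3 + 71·13 = 926.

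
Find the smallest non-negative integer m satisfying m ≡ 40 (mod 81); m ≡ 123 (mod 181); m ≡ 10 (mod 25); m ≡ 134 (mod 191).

7747285

The moduli are pairwise coprime; N = 81·181·25·191 = 70006275.
N/81 = 864275; 864275 ≡ 5 (mod 81); 5·65 ≡ 1, so inverse 65.
N/181 = 386775; 386775 ≡ 159 (mod 181); 159·74 ≡ 1, so inverse 74.
N/25 = 2800251; 2800251 ≡ 1 (mod 25), inverse 1.
N/191 = 366525; 366525 ≡ 187 (mod 191); 187·143 ≡ 1, so inverse 143.
m ≡ 40·864275·65 + 123·386775·74 + 10·2800251·1 + 134·366525·143 = 12818895610.
12818895610 mod 70006275 = 7747285.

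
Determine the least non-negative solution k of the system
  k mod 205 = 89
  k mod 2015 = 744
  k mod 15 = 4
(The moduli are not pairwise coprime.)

Combine the congruences pairwise.
gcd(205, 2015) = 5 and 5 | (744 − 89), so the pair is consistent; merging gives k ≡ 14849 (mod 82615), where 82615 = lcm(205, 2015).
gcd(82615, 15) = 5 and 5 | (4 − 14849), so the pair is consistent; merging gives k ≡ 180079 (mod 247845), where 247845 = lcm(82615, 15).
The solution is unique modulo lcm(205, 2015, 15) = 247845.

180079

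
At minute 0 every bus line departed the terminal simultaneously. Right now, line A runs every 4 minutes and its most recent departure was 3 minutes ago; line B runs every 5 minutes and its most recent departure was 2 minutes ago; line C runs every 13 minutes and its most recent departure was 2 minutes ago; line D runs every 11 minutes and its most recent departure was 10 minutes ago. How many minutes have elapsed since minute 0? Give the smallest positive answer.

1627

Combine the congruences pairwise.
From t ≡ 3 (mod 4) write t = 3 + 4s. Substituting into t ≡ 2 (mod 5) gives 4s ≡ 4 (mod 5), and since 4⁻¹ ≡ 4 (mod 5), s ≡ 1. Hence t ≡ 3 + 4·1 = 7 (mod 20).
From t ≡ 7 (mod 20) write t = 7 + 20s. Substituting into t ≡ 2 (mod 13) gives 20s ≡ 8 (mod 13), and since 7⁻¹ ≡ 2 (mod 13), s ≡ 3. Hence t ≡ 7 + 20·3 = 67 (mod 260).
From t ≡ 67 (mod 260) write t = 67 + 260s. Substituting into t ≡ 10 (mod 11) gives 260s ≡ 9 (mod 11), and since 7⁻¹ ≡ 8 (mod 11), s ≡ 6. Hence t ≡ 67 + 260·6 = 1627 (mod 2860).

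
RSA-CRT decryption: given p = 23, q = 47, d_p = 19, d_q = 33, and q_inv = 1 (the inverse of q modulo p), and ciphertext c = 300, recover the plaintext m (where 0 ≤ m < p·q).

24

m₁ = c^(d_p) mod p: c ≡ 1 (mod 23), and 1^19 mod 23 = 1.
m₂ = c^(d_q) mod q: c ≡ 18 (mod 47), and 18^33 mod 47 = 24.
h = q_inv·(m₁ − m₂) mod p = 1·(1 − 24) mod 23 = 0.
m = m₂ + h·q = 24 + 0·47 = 24.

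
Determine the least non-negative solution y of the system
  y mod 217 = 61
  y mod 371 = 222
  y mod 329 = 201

496991

gcd(217, 371) = 7 and 7 | (222 − 61), so the pair is consistent; merging gives y ≡ 2448 (mod 11501), where 11501 = lcm(217, 371).
gcd(11501, 329) = 7 and 7 | (201 − 2448), so the pair is consistent; merging gives y ≡ 496991 (mod 540547), where 540547 = lcm(11501, 329).
The solution is unique modulo lcm(217, 371, 329) = 540547.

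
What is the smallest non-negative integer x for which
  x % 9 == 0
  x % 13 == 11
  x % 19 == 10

1701

The moduli are pairwise coprime; N = 9·13·19 = 2223.
N/9 = 247; 247 ≡ 4 (mod 9); 4·7 ≡ 1, so inverse 7.
N/13 = 171; 171 ≡ 2 (mod 13); 2·7 ≡ 1, so inverse 7.
N/19 = 117; 117 ≡ 3 (mod 19); 3·13 ≡ 1, so inverse 13.
x ≡ 0·247·7 + 11·171·7 + 10·117·13 = 28377.
28377 mod 2223 = 1701.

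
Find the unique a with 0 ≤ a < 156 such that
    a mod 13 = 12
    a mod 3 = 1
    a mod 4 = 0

64

The moduli are pairwise coprime; N = 13·3·4 = 156.
N/13 = 12; 12 ≡ 12 (mod 13); 12·12 ≡ 1, so inverse 12.
N/3 = 52; 52 ≡ 1 (mod 3), inverse 1.
N/4 = 39; 39 ≡ 3 (mod 4); 3·3 ≡ 1, so inverse 3.
a ≡ 12·12·12 + 1·52·1 + 0·39·3 = 1780.
1780 mod 156 = 64.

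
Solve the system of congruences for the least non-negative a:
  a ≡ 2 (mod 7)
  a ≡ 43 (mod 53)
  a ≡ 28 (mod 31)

10537

From a ≡ 2 (mod 7) write a = 2 + 7t. Substituting into a ≡ 43 (mod 53) gives 7t ≡ 41 (mod 53), and since 7⁻¹ ≡ 38 (mod 53), t ≡ 21. Hence a ≡ 2 + 7·21 = 149 (mod 371).
From a ≡ 149 (mod 371) write a = 149 + 371t. Substituting into a ≡ 28 (mod 31) gives 371t ≡ 3 (mod 31), and since 30⁻¹ ≡ 30 (mod 31), t ≡ 28. Hence a ≡ 149 + 371·28 = 10537 (mod 11501).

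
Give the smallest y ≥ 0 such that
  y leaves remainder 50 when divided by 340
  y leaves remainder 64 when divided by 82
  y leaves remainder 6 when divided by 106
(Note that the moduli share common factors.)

630070

Combine the congruences pairwise.
gcd(340, 82) = 2 and 2 | (64 − 50), so the pair is consistent; merging gives y ≡ 2770 (mod 13940), where 13940 = lcm(340, 82).
gcd(13940, 106) = 2 and 2 | (6 − 2770), so the pair is consistent; merging gives y ≡ 630070 (mod 738820), where 738820 = lcm(13940, 106).
The solution is unique modulo lcm(340, 82, 106) = 738820.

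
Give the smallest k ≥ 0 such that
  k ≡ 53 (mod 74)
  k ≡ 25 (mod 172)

gcd(74, 172) = 2 and 2 | (25 − 53), so the pair is consistent; merging gives k ≡ 5529 (mod 6364), where 6364 = lcm(74, 172).
The solution is unique modulo lcm(74, 172) = 6364.

5529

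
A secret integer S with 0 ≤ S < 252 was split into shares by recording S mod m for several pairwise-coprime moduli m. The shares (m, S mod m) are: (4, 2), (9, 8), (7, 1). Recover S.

134

The moduli are pairwise coprime; N = 4·9·7 = 252.
N/4 = 63; 63 ≡ 3 (mod 4); 3·3 ≡ 1, so inverse 3.
N/9 = 28; 28 ≡ 1 (mod 9), inverse 1.
N/7 = 36; 36 ≡ 1 (mod 7), inverse 1.
S ≡ 2·63·3 + 8·28·1 + 1·36·1 = 638.
638 mod 252 = 134.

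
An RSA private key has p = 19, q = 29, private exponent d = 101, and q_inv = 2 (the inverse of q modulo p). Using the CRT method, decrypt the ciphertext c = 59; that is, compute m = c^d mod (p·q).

d_p = d mod (p−1) = 101 mod 18 = 11; d_q = d mod (q−1) = 17.
m₁ = c^(d_p) mod p: c ≡ 2 (mod 19), and 2^11 mod 19 = 15.
m₂ = c^(d_q) mod q: c ≡ 1 (mod 29), and 1^17 mod 29 = 1.
h = q_inv·(m₁ − m₂) mod p = 2·(15 − 1) mod 19 = 9.
m = m₂ + h·q = 1 + 9·29 = 262.

262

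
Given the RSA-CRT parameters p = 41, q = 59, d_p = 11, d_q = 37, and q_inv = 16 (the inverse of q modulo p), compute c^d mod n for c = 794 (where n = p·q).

m₁ = c^(d_p) mod p: c ≡ 15 (mod 41), and 15^11 mod 41 = 29.
m₂ = c^(d_q) mod q: c ≡ 27 (mod 59), and 27^37 mod 59 = 17.
h = q_inv·(m₁ − m₂) mod p = 16·(29 − 17) mod 41 = 28.
m = m₂ + h·q = 17 + 28·59 = 1669.

1669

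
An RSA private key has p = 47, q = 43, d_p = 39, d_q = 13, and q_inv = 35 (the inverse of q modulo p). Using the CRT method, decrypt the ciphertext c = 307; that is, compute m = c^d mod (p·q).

1511

m₁ = c^(d_p) mod p: c ≡ 25 (mod 47), and 25^39 mod 47 = 7.
m₂ = c^(d_q) mod q: c ≡ 6 (mod 43), and 6^13 mod 43 = 6.
h = q_inv·(m₁ − m₂) mod p = 35·(7 − 6) mod 47 = 35.
m = m₂ + h·q = 6 + 35·43 = 1511.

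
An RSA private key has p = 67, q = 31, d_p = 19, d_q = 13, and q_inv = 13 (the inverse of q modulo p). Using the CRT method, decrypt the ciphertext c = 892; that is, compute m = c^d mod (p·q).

663

m₁ = c^(d_p) mod p: c ≡ 21 (mod 67), and 21^19 mod 67 = 60.
m₂ = c^(d_q) mod q: c ≡ 24 (mod 31), and 24^13 mod 31 = 12.
h = q_inv·(m₁ − m₂) mod p = 13·(60 − 12) mod 67 = 21.
m = m₂ + h·q = 12 + 21·31 = 663.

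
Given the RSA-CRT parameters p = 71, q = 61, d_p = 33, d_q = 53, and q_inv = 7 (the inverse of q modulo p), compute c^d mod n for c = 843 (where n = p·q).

m₁ = c^(d_p) mod p: c ≡ 62 (mod 71), and 62^33 mod 71 = 7.
m₂ = c^(d_q) mod q: c ≡ 50 (mod 61), and 50^53 mod 61 = 50.
h = q_inv·(m₁ − m₂) mod p = 7·(7 − 50) mod 71 = 54.
m = m₂ + h·q = 50 + 54·61 = 3344.

3344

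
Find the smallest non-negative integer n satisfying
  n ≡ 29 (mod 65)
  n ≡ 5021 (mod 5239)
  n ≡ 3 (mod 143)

251254

gcd(65, 5239) = 13 and 13 | (5021 − 29), so the pair is consistent; merging gives n ≡ 15499 (mod 26195), where 26195 = lcm(65, 5239).
gcd(26195, 143) = 13 and 13 | (3 − 15499), so the pair is consistent; merging gives n ≡ 251254 (mod 288145), where 288145 = lcm(26195, 143).
The solution is unique modulo lcm(65, 5239, 143) = 288145.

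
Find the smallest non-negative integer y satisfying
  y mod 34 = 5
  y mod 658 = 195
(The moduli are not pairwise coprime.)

2827

gcd(34, 658) = 2 and 2 | (195 − 5), so the pair is consistent; merging gives y ≡ 2827 (mod 11186), where 11186 = lcm(34, 658).
The solution is unique modulo lcm(34, 658) = 11186.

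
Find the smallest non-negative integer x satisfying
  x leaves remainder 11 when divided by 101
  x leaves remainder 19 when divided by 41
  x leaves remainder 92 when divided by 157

590255

The moduli are pairwise coprime; N = 101·41·157 = 650137.
N/101 = 6437; 6437 ≡ 74 (mod 101); 74·86 ≡ 1, so inverse 86.
N/41 = 15857; 15857 ≡ 31 (mod 41); 31·4 ≡ 1, so inverse 4.
N/157 = 4141; 4141 ≡ 59 (mod 157); 59·8 ≡ 1, so inverse 8.
x ≡ 11·6437·86 + 19·15857·4 + 92·4141·8 = 10342310.
10342310 mod 650137 = 590255.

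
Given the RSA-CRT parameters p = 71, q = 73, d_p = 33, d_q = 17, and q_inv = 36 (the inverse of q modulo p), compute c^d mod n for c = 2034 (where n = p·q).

2764

m₁ = c^(d_p) mod p: c ≡ 46 (mod 71), and 46^33 mod 71 = 66.
m₂ = c^(d_q) mod q: c ≡ 63 (mod 73), and 63^17 mod 73 = 63.
h = q_inv·(m₁ − m₂) mod p = 36·(66 − 63) mod 71 = 37.
m = m₂ + h·q = 63 + 37·73 = 2764.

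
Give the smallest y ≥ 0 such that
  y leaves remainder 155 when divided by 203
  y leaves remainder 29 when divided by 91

1576

Combine the congruences pairwise.
gcd(203, 91) = 7 and 7 | (29 − 155), so the pair is consistent; merging gives y ≡ 1576 (mod 2639), where 2639 = lcm(203, 91).
The solution is unique modulo lcm(203, 91) = 2639.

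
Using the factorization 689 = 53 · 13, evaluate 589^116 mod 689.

627

Mod 53: 589 ≡ 6; by Fermat, exponent reduces to 116 mod 52 = 12; 6^12 ≡ 44 (mod 53).
Mod 13: 589 ≡ 4; by Fermat, exponent reduces to 116 mod 12 = 8; 4^8 ≡ 3 (mod 13).
Combine by CRT: x ≡ 44 (mod 53), x ≡ 3 (mod 13) ⇒ x ≡ 627 (mod 689).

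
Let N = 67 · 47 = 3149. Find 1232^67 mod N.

Mod 67: 1232 ≡ 26; by Fermat, exponent reduces to 67 mod 66 = 1; 26^1 ≡ 26 (mod 67).
Mod 47: 1232 ≡ 10; by Fermat, exponent reduces to 67 mod 46 = 21; 10^21 ≡ 39 (mod 47).
Combine by CRT: x ≡ 26 (mod 67), x ≡ 39 (mod 47) ⇒ x ≡ 227 (mod 3149).

227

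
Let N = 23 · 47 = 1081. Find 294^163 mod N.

426

Mod 23: 294 ≡ 18; by Fermat, exponent reduces to 163 mod 22 = 9; 18^9 ≡ 12 (mod 23).
Mod 47: 294 ≡ 12; by Fermat, exponent reduces to 163 mod 46 = 25; 12^25 ≡ 3 (mod 47).
Combine by CRT: x ≡ 12 (mod 23), x ≡ 3 (mod 47) ⇒ x ≡ 426 (mod 1081).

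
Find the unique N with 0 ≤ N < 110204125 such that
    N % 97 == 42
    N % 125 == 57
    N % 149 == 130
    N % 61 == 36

The moduli are pairwise coprime; M = 97·125·149·61 = 110204125.
M/97 = 1136125; 1136125 ≡ 61 (mod 97); 61·35 ≡ 1, so inverse 35.
M/125 = 881633; 881633 ≡ 8 (mod 125); 8·47 ≡ 1, so inverse 47.
M/149 = 739625; 739625 ≡ 138 (mod 149); 138·27 ≡ 1, so inverse 27.
M/61 = 1806625; 1806625 ≡ 49 (mod 61); 49·5 ≡ 1, so inverse 5.
N ≡ 42·1136125·35 + 57·881633·47 + 130·739625·27 + 36·1806625·5 = 6953274807.
6953274807 mod 110204125 = 10414932.

10414932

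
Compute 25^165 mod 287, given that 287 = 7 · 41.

Mod 7: 25 ≡ 4; by Fermat, exponent reduces to 165 mod 6 = 3; 4^3 ≡ 1 (mod 7).
Mod 41: 25 ≡ 25; by Fermat, exponent reduces to 165 mod 40 = 5; 25^5 ≡ 40 (mod 41).
Combine by CRT: x ≡ 1 (mod 7), x ≡ 40 (mod 41) ⇒ x ≡ 204 (mod 287).

204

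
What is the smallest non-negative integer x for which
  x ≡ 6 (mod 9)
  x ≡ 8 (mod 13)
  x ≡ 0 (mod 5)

From x ≡ 6 (mod 9) write x = 6 + 9t. Substituting into x ≡ 8 (mod 13) gives 9t ≡ 2 (mod 13), and since 9⁻¹ ≡ 3 (mod 13), t ≡ 6. Hence x ≡ 6 + 9·6 = 60 (mod 117).
From x ≡ 60 (mod 117) write x = 60 + 117t. Substituting into x ≡ 0 (mod 5) gives 117t ≡ 0 (mod 5), and since 2⁻¹ ≡ 3 (mod 5), t ≡ 0. Hence x ≡ 60 + 117·0 = 60 (mod 585).

60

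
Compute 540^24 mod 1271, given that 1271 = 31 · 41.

715

Mod 31: 540 ≡ 13; 13^24 ≡ 2 (mod 31).
Mod 41: 540 ≡ 7; 7^24 ≡ 18 (mod 41).
Combine by CRT: x ≡ 2 (mod 31), x ≡ 18 (mod 41) ⇒ x ≡ 715 (mod 1271).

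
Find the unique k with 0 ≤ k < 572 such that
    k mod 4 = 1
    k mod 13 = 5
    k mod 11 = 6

From k ≡ 1 (mod 4) write k = 1 + 4t. Substituting into k ≡ 5 (mod 13) gives 4t ≡ 4 (mod 13), and since 4⁻¹ ≡ 10 (mod 13), t ≡ 1. Hence k ≡ 1 + 4·1 = 5 (mod 52).
From k ≡ 5 (mod 52) write k = 5 + 52t. Substituting into k ≡ 6 (mod 11) gives 52t ≡ 1 (mod 11), and since 8⁻¹ ≡ 7 (mod 11), t ≡ 7. Hence k ≡ 5 + 52·7 = 369 (mod 572).

369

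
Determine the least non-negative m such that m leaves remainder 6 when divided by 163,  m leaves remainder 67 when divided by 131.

984

Combine the congruences pairwise.
From m ≡ 6 (mod 163) write m = 6 + 163t. Substituting into m ≡ 67 (mod 131) gives 163t ≡ 61 (mod 131), and since 32⁻¹ ≡ 86 (mod 131), t ≡ 6. Hence m ≡ 6 + 163·6 = 984 (mod 21353).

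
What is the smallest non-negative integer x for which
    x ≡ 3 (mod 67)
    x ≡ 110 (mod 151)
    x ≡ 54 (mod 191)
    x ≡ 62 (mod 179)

304578586

From x ≡ 3 (mod 67) write x = 3 + 67t. Substituting into x ≡ 110 (mod 151) gives 67t ≡ 107 (mod 151), and since 67⁻¹ ≡ 142 (mod 151), t ≡ 94. Hence x ≡ 3 + 67·94 = 6301 (mod 10117).
From x ≡ 6301 (mod 10117) write x = 6301 + 10117t. Substituting into x ≡ 54 (mod 191) gives 10117t ≡ 56 (mod 191), and since 185⁻¹ ≡ 159 (mod 191), t ≡ 118. Hence x ≡ 6301 + 10117·118 = 1200107 (mod 1932347).
From x ≡ 1200107 (mod 1932347) write x = 1200107 + 1932347t. Substituting into x ≡ 62 (mod 179) gives 1932347t ≡ 150 (mod 179), and since 42⁻¹ ≡ 81 (mod 179), t ≡ 157. Hence x ≡ 1200107 + 1932347·157 = 304578586 (mod 345890113).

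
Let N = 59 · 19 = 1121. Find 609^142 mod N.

476

Mod 59: 609 ≡ 19; by Fermat, exponent reduces to 142 mod 58 = 26; 19^26 ≡ 4 (mod 59).
Mod 19: 609 ≡ 1; by Fermat, exponent reduces to 142 mod 18 = 16; 1^16 ≡ 1 (mod 19).
Combine by CRT: x ≡ 4 (mod 59), x ≡ 1 (mod 19) ⇒ x ≡ 476 (mod 1121).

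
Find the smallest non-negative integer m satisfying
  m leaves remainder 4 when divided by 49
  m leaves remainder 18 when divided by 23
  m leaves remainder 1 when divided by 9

The moduli are pairwise coprime; N = 49·23·9 = 10143.
N/49 = 207; 207 ≡ 11 (mod 49); 11·9 ≡ 1, so inverse 9.
N/23 = 441; 441 ≡ 4 (mod 23); 4·6 ≡ 1, so inverse 6.
N/9 = 1127; 1127 ≡ 2 (mod 9); 2·5 ≡ 1, so inverse 5.
m ≡ 4·207·9 + 18·441·6 + 1·1127·5 = 60715.
60715 mod 10143 = 10000.

10000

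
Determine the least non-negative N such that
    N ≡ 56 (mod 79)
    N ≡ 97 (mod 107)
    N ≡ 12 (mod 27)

From N ≡ 56 (mod 79) write N = 56 + 79t. Substituting into N ≡ 97 (mod 107) gives 79t ≡ 41 (mod 107), and since 79⁻¹ ≡ 42 (mod 107), t ≡ 10. Hence N ≡ 56 + 79·10 = 846 (mod 8453).
From N ≡ 846 (mod 8453) write N = 846 + 8453t. Substituting into N ≡ 12 (mod 27) gives 8453t ≡ 3 (mod 27), and since 2⁻¹ ≡ 14 (mod 27), t ≡ 15. Hence N ≡ 846 + 8453·15 = 127641 (mod 228231).

127641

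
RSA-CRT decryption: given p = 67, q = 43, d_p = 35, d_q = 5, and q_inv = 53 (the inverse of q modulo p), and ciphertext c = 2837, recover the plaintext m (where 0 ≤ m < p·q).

730

m₁ = c^(d_p) mod p: c ≡ 23 (mod 67), and 23^35 mod 67 = 60.
m₂ = c^(d_q) mod q: c ≡ 42 (mod 43), and 42^5 mod 43 = 42.
h = q_inv·(m₁ − m₂) mod p = 53·(60 − 42) mod 67 = 16.
m = m₂ + h·q = 42 + 16·43 = 730.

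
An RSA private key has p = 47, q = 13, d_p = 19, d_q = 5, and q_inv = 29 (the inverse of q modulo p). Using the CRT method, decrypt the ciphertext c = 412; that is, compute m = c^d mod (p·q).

m₁ = c^(d_p) mod p: c ≡ 36 (mod 47), and 36^19 mod 47 = 2.
m₂ = c^(d_q) mod q: c ≡ 9 (mod 13), and 9^5 mod 13 = 3.
h = q_inv·(m₁ − m₂) mod p = 29·(2 − 3) mod 47 = 18.
m = m₂ + h·q = 3 + 18·13 = 237.

237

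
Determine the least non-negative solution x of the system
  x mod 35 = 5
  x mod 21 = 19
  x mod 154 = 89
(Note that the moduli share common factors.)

gcd(35, 21) = 7 and 7 | (19 − 5), so the pair is consistent; merging gives x ≡ 40 (mod 105), where 105 = lcm(35, 21).
gcd(105, 154) = 7 and 7 | (89 − 40), so the pair is consistent; merging gives x ≡ 2245 (mod 2310), where 2310 = lcm(105, 154).
The solution is unique modulo lcm(35, 21, 154) = 2310.

2245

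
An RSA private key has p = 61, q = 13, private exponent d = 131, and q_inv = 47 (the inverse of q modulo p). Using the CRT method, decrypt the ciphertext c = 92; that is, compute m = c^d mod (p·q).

495

d_p = d mod (p−1) = 131 mod 60 = 11; d_q = d mod (q−1) = 11.
m₁ = c^(d_p) mod p: c ≡ 31 (mod 61), and 31^11 mod 61 = 7.
m₂ = c^(d_q) mod q: c ≡ 1 (mod 13), and 1^11 mod 13 = 1.
h = q_inv·(m₁ − m₂) mod p = 47·(7 − 1) mod 61 = 38.
m = m₂ + h·q = 1 + 38·13 = 495.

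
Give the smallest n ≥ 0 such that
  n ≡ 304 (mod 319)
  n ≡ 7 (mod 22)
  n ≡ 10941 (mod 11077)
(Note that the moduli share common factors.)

gcd(319, 22) = 11 and 11 | (7 − 304), so the pair is consistent; merging gives n ≡ 623 (mod 638), where 638 = lcm(319, 22).
gcd(638, 11077) = 11 and 11 | (10941 − 623), so the pair is consistent; merging gives n ≡ 586945 (mod 642466), where 642466 = lcm(638, 11077).
The solution is unique modulo lcm(319, 22, 11077) = 642466.

586945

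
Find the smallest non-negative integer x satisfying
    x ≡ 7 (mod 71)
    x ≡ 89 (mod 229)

From x ≡ 7 (mod 71) write x = 7 + 71t. Substituting into x ≡ 89 (mod 229) gives 71t ≡ 82 (mod 229), and since 71⁻¹ ≡ 100 (mod 229), t ≡ 185. Hence x ≡ 7 + 71·185 = 13142 (mod 16259).

13142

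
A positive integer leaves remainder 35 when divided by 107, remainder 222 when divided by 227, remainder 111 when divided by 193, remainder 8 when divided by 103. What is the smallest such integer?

From N ≡ 35 (mod 107) write N = 35 + 107t. Substituting into N ≡ 222 (mod 227) gives 107t ≡ 187 (mod 227), and since 107⁻¹ ≡ 157 (mod 227), t ≡ 76. Hence N ≡ 35 + 107·76 = 8167 (mod 24289).
From N ≡ 8167 (mod 24289) write N = 8167 + 24289t. Substituting into N ≡ 111 (mod 193) gives 24289t ≡ 50 (mod 193), and since 164⁻¹ ≡ 173 (mod 193), t ≡ 158. Hence N ≡ 8167 + 24289·158 = 3845829 (mod 4687777).
From N ≡ 3845829 (mod 4687777) write N = 3845829 + 4687777t. Substituting into N ≡ 8 (mod 103) gives 4687777t ≡ 96 (mod 103), and since 41⁻¹ ≡ 98 (mod 103), t ≡ 35. Hence N ≡ 3845829 + 4687777·35 = 167918024 (mod 482841031).

167918024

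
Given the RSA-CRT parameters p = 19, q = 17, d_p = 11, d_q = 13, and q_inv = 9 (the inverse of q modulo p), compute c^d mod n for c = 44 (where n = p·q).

m₁ = c^(d_p) mod p: c ≡ 6 (mod 19), and 6^11 mod 19 = 17.
m₂ = c^(d_q) mod q: c ≡ 10 (mod 17), and 10^13 mod 17 = 11.
h = q_inv·(m₁ − m₂) mod p = 9·(17 − 11) mod 19 = 16.
m = m₂ + h·q = 11 + 16·17 = 283.

283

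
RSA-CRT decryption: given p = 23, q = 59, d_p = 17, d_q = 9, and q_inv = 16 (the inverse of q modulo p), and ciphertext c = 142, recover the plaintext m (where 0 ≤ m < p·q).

m₁ = c^(d_p) mod p: c ≡ 4 (mod 23), and 4^17 mod 23 = 2.
m₂ = c^(d_q) mod q: c ≡ 24 (mod 59), and 24^9 mod 59 = 50.
h = q_inv·(m₁ − m₂) mod p = 16·(2 − 50) mod 23 = 14.
m = m₂ + h·q = 50 + 14·59 = 876.

876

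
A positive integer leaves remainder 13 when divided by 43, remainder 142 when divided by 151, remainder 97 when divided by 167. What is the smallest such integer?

From x ≡ 13 (mod 43) write x = 13 + 43t. Substituting into x ≡ 142 (mod 151) gives 43t ≡ 129 (mod 151), and since 43⁻¹ ≡ 144 (mod 151), t ≡ 3. Hence x ≡ 13 + 43·3 = 142 (mod 6493).
From x ≡ 142 (mod 6493) write x = 142 + 6493t. Substituting into x ≡ 97 (mod 167) gives 6493t ≡ 122 (mod 167), and since 147⁻¹ ≡ 25 (mod 167), t ≡ 44. Hence x ≡ 142 + 6493·44 = 285834 (mod 1084331).

285834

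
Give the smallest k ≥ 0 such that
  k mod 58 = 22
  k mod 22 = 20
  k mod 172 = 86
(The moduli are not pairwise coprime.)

45494

Combine the congruences pairwise.
gcd(58, 22) = 2 and 2 | (20 − 22), so the pair is consistent; merging gives k ≡ 196 (mod 638), where 638 = lcm(58, 22).
gcd(638, 172) = 2 and 2 | (86 − 196), so the pair is consistent; merging gives k ≡ 45494 (mod 54868), where 54868 = lcm(638, 172).
The solution is unique modulo lcm(58, 22, 172) = 54868.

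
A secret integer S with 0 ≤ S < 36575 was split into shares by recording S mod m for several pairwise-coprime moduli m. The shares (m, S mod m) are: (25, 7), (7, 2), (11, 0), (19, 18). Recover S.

From S ≡ 7 (mod 25) write S = 7 + 25t. Substituting into S ≡ 2 (mod 7) gives 25t ≡ 2 (mod 7), and since 4⁻¹ ≡ 2 (mod 7), t ≡ 4. Hence S ≡ 7 + 25·4 = 107 (mod 175).
From S ≡ 107 (mod 175) write S = 107 + 175t. Substituting into S ≡ 0 (mod 11) gives 175t ≡ 3 (mod 11), and since 10⁻¹ ≡ 10 (mod 11), t ≡ 8. Hence S ≡ 107 + 175·8 = 1507 (mod 1925).
From S ≡ 1507 (mod 1925) write S = 1507 + 1925t. Substituting into S ≡ 18 (mod 19) gives 1925t ≡ 12 (mod 19), and since 6⁻¹ ≡ 16 (mod 19), t ≡ 2. Hence S ≡ 1507 + 1925·2 = 5357 (mod 36575).

5357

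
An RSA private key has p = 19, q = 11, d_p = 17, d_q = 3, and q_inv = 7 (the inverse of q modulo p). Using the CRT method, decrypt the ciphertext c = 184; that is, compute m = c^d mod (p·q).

193

m₁ = c^(d_p) mod p: c ≡ 13 (mod 19), and 13^17 mod 19 = 3.
m₂ = c^(d_q) mod q: c ≡ 8 (mod 11), and 8^3 mod 11 = 6.
h = q_inv·(m₁ − m₂) mod p = 7·(3 − 6) mod 19 = 17.
m = m₂ + h·q = 6 + 17·11 = 193.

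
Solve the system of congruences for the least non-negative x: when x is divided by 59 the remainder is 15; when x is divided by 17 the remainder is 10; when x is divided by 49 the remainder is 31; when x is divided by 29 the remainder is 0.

The moduli are pairwise coprime; N = 59·17·49·29 = 1425263.
N/59 = 24157; 24157 ≡ 26 (mod 59); 26·25 ≡ 1, so inverse 25.
N/17 = 83839; 83839 ≡ 12 (mod 17); 12·10 ≡ 1, so inverse 10.
N/49 = 29087; 29087 ≡ 30 (mod 49); 30·18 ≡ 1, so inverse 18.
N/29 = 49147; 49147 ≡ 21 (mod 29); 21·18 ≡ 1, so inverse 18.
x ≡ 15·24157·25 + 10·83839·10 + 31·29087·18 + 0·49147·18 = 33673321.
33673321 mod 1425263 = 892272.

892272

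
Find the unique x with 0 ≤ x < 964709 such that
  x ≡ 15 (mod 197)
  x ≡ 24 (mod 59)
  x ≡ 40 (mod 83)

The moduli are pairwise coprime; N = 197·59·83 = 964709.
N/197 = 4897; 4897 ≡ 169 (mod 197); 169·7 ≡ 1, so inverse 7.
N/59 = 16351; 16351 ≡ 8 (mod 59); 8·37 ≡ 1, so inverse 37.
N/83 = 11623; 11623 ≡ 3 (mod 83); 3·28 ≡ 1, so inverse 28.
x ≡ 15·4897·7 + 24·16351·37 + 40·11623·28 = 28051633.
28051633 mod 964709 = 75072.

75072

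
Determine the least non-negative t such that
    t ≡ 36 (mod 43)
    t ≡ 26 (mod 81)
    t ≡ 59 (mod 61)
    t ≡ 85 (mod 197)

20615741

Combine the congruences pairwise.
From t ≡ 36 (mod 43) write t = 36 + 43s. Substituting into t ≡ 26 (mod 81) gives 43s ≡ 71 (mod 81), and since 43⁻¹ ≡ 49 (mod 81), s ≡ 77. Hence t ≡ 36 + 43·77 = 3347 (mod 3483).
From t ≡ 3347 (mod 3483) write t = 3347 + 3483s. Substituting into t ≡ 59 (mod 61) gives 3483s ≡ 6 (mod 61), and since 6⁻¹ ≡ 51 (mod 61), s ≡ 1. Hence t ≡ 3347 + 3483·1 = 6830 (mod 212463).
From t ≡ 6830 (mod 212463) write t = 6830 + 212463s. Substituting into t ≡ 85 (mod 197) gives 212463s ≡ 150 (mod 197), and since 97⁻¹ ≡ 65 (mod 197), s ≡ 97. Hence t ≡ 6830 + 212463·97 = 20615741 (mod 41855211).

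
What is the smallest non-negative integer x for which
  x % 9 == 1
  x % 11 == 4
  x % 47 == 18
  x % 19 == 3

43399

The moduli are pairwise coprime; N = 9·11·47·19 = 88407.
N/9 = 9823; 9823 ≡ 4 (mod 9); 4·7 ≡ 1, so inverse 7.
N/11 = 8037; 8037 ≡ 7 (mod 11); 7·8 ≡ 1, so inverse 8.
N/47 = 1881; 1881 ≡ 1 (mod 47), inverse 1.
N/19 = 4653; 4653 ≡ 17 (mod 19); 17·9 ≡ 1, so inverse 9.
x ≡ 1·9823·7 + 4·8037·8 + 18·1881·1 + 3·4653·9 = 485434.
485434 mod 88407 = 43399.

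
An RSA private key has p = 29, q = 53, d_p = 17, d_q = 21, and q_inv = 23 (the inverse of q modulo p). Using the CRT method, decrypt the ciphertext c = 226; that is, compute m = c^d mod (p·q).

m₁ = c^(d_p) mod p: c ≡ 23 (mod 29), and 23^17 mod 29 = 16.
m₂ = c^(d_q) mod q: c ≡ 14 (mod 53), and 14^21 mod 53 = 8.
h = q_inv·(m₁ − m₂) mod p = 23·(16 − 8) mod 29 = 10.
m = m₂ + h·q = 8 + 10·53 = 538.

538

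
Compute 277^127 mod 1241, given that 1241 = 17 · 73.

398

Mod 17: 277 ≡ 5; by Fermat, exponent reduces to 127 mod 16 = 15; 5^15 ≡ 7 (mod 17).
Mod 73: 277 ≡ 58; by Fermat, exponent reduces to 127 mod 72 = 55; 58^55 ≡ 33 (mod 73).
Combine by CRT: x ≡ 7 (mod 17), x ≡ 33 (mod 73) ⇒ x ≡ 398 (mod 1241).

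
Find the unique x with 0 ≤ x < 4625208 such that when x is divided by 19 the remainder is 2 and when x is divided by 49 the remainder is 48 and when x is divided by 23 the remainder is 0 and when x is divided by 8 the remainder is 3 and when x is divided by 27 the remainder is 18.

951579

The moduli are pairwise coprime; N = 19·49·23·8·27 = 4625208.
N/19 = 243432; 243432 ≡ 4 (mod 19); 4·5 ≡ 1, so inverse 5.
N/49 = 94392; 94392 ≡ 18 (mod 49); 18·30 ≡ 1, so inverse 30.
N/23 = 201096; 201096 ≡ 7 (mod 23); 7·10 ≡ 1, so inverse 10.
N/8 = 578151; 578151 ≡ 7 (mod 8); 7·7 ≡ 1, so inverse 7.
N/27 = 171304; 171304 ≡ 16 (mod 27); 16·22 ≡ 1, so inverse 22.
x ≡ 2·243432·5 + 48·94392·30 + 0·201096·10 + 3·578151·7 + 18·171304·22 = 218336355.
218336355 mod 4625208 = 951579.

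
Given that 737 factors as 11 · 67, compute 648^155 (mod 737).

Mod 11: 648 ≡ 10; by Fermat, exponent reduces to 155 mod 10 = 5; 10^5 ≡ 10 (mod 11).
Mod 67: 648 ≡ 45; by Fermat, exponent reduces to 155 mod 66 = 23; 45^23 ≡ 45 (mod 67).
Combine by CRT: x ≡ 10 (mod 11), x ≡ 45 (mod 67) ⇒ x ≡ 648 (mod 737).

648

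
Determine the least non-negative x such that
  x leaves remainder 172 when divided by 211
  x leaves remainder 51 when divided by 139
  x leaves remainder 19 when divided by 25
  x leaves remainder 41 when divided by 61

21359069

From x ≡ 172 (mod 211) write x = 172 + 211t. Substituting into x ≡ 51 (mod 139) gives 211t ≡ 18 (mod 139), and since 72⁻¹ ≡ 56 (mod 139), t ≡ 35. Hence x ≡ 172 + 211·35 = 7557 (mod 29329).
From x ≡ 7557 (mod 29329) write x = 7557 + 29329t. Substituting into x ≡ 19 (mod 25) gives 29329t ≡ 12 (mod 25), and since 4⁻¹ ≡ 19 (mod 25), t ≡ 3. Hence x ≡ 7557 + 29329·3 = 95544 (mod 733225).
From x ≡ 95544 (mod 733225) write x = 95544 + 733225t. Substituting into x ≡ 41 (mod 61) gives 733225t ≡ 23 (mod 61), and since 5⁻¹ ≡ 49 (mod 61), t ≡ 29. Hence x ≡ 95544 + 733225·29 = 21359069 (mod 44726725).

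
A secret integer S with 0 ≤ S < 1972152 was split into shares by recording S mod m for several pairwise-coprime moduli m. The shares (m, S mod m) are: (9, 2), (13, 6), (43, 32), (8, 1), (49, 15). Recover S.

893873

The moduli are pairwise coprime; N = 9·13·43·8·49 = 1972152.
N/9 = 219128; 219128 ≡ 5 (mod 9); 5·2 ≡ 1, so inverse 2.
N/13 = 151704; 151704 ≡ 7 (mod 13); 7·2 ≡ 1, so inverse 2.
N/43 = 45864; 45864 ≡ 26 (mod 43); 26·5 ≡ 1, so inverse 5.
N/8 = 246519; 246519 ≡ 7 (mod 8); 7·7 ≡ 1, so inverse 7.
N/49 = 40248; 40248 ≡ 19 (mod 49); 19·31 ≡ 1, so inverse 31.
S ≡ 2·219128·2 + 6·151704·2 + 32·45864·5 + 1·246519·7 + 15·40248·31 = 30476153.
30476153 mod 1972152 = 893873.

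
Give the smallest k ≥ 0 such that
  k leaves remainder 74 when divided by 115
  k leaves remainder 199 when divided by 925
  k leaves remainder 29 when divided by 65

gcd(115, 925) = 5 and 5 | (199 − 74), so the pair is consistent; merging gives k ≡ 19624 (mod 21275), where 21275 = lcm(115, 925).
gcd(21275, 65) = 5 and 5 | (29 − 19624), so the pair is consistent; merging gives k ≡ 125999 (mod 276575), where 276575 = lcm(21275, 65).
The solution is unique modulo lcm(115, 925, 65) = 276575.

125999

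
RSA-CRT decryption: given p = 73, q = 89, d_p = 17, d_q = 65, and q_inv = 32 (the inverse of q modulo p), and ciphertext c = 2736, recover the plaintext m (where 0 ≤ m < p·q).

609

m₁ = c^(d_p) mod p: c ≡ 35 (mod 73), and 35^17 mod 73 = 25.
m₂ = c^(d_q) mod q: c ≡ 66 (mod 89), and 66^65 mod 89 = 75.
h = q_inv·(m₁ − m₂) mod p = 32·(25 − 75) mod 73 = 6.
m = m₂ + h·q = 75 + 6·89 = 609.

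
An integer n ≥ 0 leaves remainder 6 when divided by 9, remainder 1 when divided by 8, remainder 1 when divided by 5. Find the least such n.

321

The moduli are pairwise coprime; M = 9·8·5 = 360.
M/9 = 40; 40 ≡ 4 (mod 9); 4·7 ≡ 1, so inverse 7.
M/8 = 45; 45 ≡ 5 (mod 8); 5·5 ≡ 1, so inverse 5.
M/5 = 72; 72 ≡ 2 (mod 5); 2·3 ≡ 1, so inverse 3.
n ≡ 6·40·7 + 1·45·5 + 1·72·3 = 2121.
2121 mod 360 = 321.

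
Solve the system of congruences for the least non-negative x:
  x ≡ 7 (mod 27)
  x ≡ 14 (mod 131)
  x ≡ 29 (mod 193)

611260

Combine the congruences pairwise.
From x ≡ 7 (mod 27) write x = 7 + 27t. Substituting into x ≡ 14 (mod 131) gives 27t ≡ 7 (mod 131), and since 27⁻¹ ≡ 34 (mod 131), t ≡ 107. Hence x ≡ 7 + 27·107 = 2896 (mod 3537).
From x ≡ 2896 (mod 3537) write x = 2896 + 3537t. Substituting into x ≡ 29 (mod 193) gives 3537t ≡ 28 (mod 193), and since 63⁻¹ ≡ 144 (mod 193), t ≡ 172. Hence x ≡ 2896 + 3537·172 = 611260 (mod 682641).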